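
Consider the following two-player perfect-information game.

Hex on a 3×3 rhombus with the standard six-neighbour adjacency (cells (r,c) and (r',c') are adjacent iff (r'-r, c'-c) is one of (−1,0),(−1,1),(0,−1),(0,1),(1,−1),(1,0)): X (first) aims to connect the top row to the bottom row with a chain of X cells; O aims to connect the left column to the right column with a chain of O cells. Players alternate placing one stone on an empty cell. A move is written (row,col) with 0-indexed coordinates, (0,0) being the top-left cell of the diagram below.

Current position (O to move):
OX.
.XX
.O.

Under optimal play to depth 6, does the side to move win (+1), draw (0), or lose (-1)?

value(OX./.XX/.O., O) = -1

ply 1, O at OX./.XX/.O. | (0,2)=-1→OXO/.XX/.O.*; (1,0)=-1→OX./OXX/.O.; (2,0)=-1→OX./.XX/OO.; (2,2)=-1→OX./.XX/.OO
ply 2, X at OXO/.XX/.O. | (1,0)=+1→OXO/XXX/.O.*; (2,0)=+1→OXO/.XX/XO.; (2,2)=+1→OXO/.XX/.OX
ply 3, O at OXO/XXX/.O. | (2,0)=-1→OXO/XXX/OO.*; (2,2)=-1→OXO/XXX/.OO
ply 4, X at OXO/XXX/OO. | (2,2)=+1→OXO/XXX/OOX*
ply 5: OXO/XXX/OOX is terminal -1 (O); from OX./.XX/.O. depth 6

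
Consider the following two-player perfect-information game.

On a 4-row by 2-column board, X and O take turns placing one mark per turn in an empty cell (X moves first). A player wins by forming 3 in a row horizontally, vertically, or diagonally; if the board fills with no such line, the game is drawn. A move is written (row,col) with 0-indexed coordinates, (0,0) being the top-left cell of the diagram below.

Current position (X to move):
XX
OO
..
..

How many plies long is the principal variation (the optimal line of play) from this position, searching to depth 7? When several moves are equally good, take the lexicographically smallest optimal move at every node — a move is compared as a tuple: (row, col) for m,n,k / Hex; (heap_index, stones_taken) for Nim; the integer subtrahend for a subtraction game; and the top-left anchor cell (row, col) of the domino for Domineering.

[XX/OO/../..] X move#1: (2,0):+0/XX/OO/X./..*, (2,1):+0/XX/OO/.X/.., (3,0):+0/XX/OO/../X., (3,1):+0/XX/OO/../.X
[XX/OO/X./..] O move#2: (2,1):+0/XX/OO/XO/..*, (3,0):+0/XX/OO/X./O., (3,1):+0/XX/OO/X./.O
[XX/OO/XO/..] X move#3: (3,0):-1/XX/OO/XO/X., (3,1):+0/XX/OO/XO/.X*
[XX/OO/XO/.X] O move#4: (3,0):+0/XX/OO/XO/OX*
[XX/OO/XO/OX] end (terminal +0, X#5); searched XX/OO/../.. to 7

PV length from [XX/OO/../..]: 4 plies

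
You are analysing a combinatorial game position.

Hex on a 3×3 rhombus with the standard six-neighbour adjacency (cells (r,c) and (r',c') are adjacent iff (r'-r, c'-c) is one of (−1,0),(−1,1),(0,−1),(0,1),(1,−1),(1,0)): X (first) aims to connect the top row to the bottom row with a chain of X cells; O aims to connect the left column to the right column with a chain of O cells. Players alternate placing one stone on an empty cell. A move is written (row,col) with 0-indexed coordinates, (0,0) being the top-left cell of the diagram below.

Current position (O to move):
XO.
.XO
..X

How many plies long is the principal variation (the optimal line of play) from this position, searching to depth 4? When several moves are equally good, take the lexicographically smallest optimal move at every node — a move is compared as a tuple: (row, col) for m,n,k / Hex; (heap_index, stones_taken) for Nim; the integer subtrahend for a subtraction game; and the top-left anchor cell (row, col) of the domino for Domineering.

p1 O@[XO./.XO/..X]: (0,2)[XOO/.XO/..X]-1* (1,0)[XO./OXO/..X]-1 (2,0)[XO./.XO/O.X]-1 (2,1)[XO./.XO/.OX]-1
p2 X@[XOO/.XO/..X]: (1,0)[XOO/XXO/..X]+1* (2,0)[XOO/.XO/X.X]-1 (2,1)[XOO/.XO/.XX]-1
p3 O@[XOO/XXO/..X]: (2,0)[XOO/XXO/O.X]-1* (2,1)[XOO/XXO/.OX]-1
p4 X@[XOO/XXO/O.X]: (2,1)[XOO/XXO/OXX]+1*
p5 O@[XOO/XXO/OXX] terminal -1; root [XO./.XO/..X] d4

PV length from [XO./.XO/..X]: 4 plies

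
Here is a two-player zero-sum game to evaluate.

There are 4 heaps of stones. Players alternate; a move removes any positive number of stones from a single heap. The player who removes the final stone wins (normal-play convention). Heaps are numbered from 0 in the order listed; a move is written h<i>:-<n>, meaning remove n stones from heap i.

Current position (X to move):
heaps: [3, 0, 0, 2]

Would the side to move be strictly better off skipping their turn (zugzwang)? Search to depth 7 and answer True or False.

[(3,0,0,2)] X move#1: h0:-1:+1/(2,0,0,2)*, h0:-2:-1/(1,0,0,2), h0:-3:-1/(0,0,0,2), h3:-1:-1/(3,0,0,1), h3:-2:-1/(3,0,0,0)
[(2,0,0,2)] O move#2: h0:-1:-1/(1,0,0,2)*, h0:-2:-1/(0,0,0,2), h3:-1:-1/(2,0,0,1), h3:-2:-1/(2,0,0,0)
[(1,0,0,2)] X move#3: h0:-1:-1/(0,0,0,2), h3:-1:+1/(1,0,0,1)*, h3:-2:-1/(1,0,0,0)
[(1,0,0,1)] O move#4: h0:-1:-1/(0,0,0,1)*, h3:-1:-1/(1,0,0,0)
[(0,0,0,1)] X move#5: h3:-1:+1/(0,0,0,0)*
[(0,0,0,0)] end (terminal -1, O#6); searched (3,0,0,2) to 7
pass branch (O moves first from the same position):
  | [(3,0,0,2)] O move#1: h0:-1:+1/(2,0,0,2)*, h0:-2:-1/(1,0,0,2), h0:-3:-1/(0,0,0,2), h3:-1:-1/(3,0,0,1), h3:-2:-1/(3,0,0,0)
  | [(2,0,0,2)] X move#2: h0:-1:-1/(1,0,0,2)*, h0:-2:-1/(0,0,0,2), h3:-1:-1/(2,0,0,1), h3:-2:-1/(2,0,0,0)
  | [(1,0,0,2)] O move#3: h0:-1:-1/(0,0,0,2), h3:-1:+1/(1,0,0,1)*, h3:-2:-1/(1,0,0,0)
  | [(1,0,0,1)] X move#4: h0:-1:-1/(0,0,0,1)*, h3:-1:-1/(1,0,0,0)
  | [(0,0,0,1)] O move#5: h3:-1:+1/(0,0,0,0)*
  | [(0,0,0,0)] end (terminal -1, X#6); searched (3,0,0,2) to 7
X moving scores +1; X passing scores -1

zugzwang((3,0,0,2), X) = False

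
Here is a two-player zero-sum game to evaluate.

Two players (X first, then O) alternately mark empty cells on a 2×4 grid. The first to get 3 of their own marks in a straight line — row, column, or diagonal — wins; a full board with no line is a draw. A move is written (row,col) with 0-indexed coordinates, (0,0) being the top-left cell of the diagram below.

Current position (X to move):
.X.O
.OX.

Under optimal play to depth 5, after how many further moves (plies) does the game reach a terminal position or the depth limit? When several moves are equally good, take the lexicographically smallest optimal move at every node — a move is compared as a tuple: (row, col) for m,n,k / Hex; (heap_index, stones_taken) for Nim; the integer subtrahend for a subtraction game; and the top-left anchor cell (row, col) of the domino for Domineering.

PV length from [.X.O/.OX.]: 4 plies

[.X.O/.OX.] X move#1: (0,0):+0/XX.O/.OX.*, (0,2):+0/.XXO/.OX., (1,0):+0/.X.O/XOX., (1,3):+0/.X.O/.OXX
[XX.O/.OX.] O move#2: (0,2):+0/XXOO/.OX.*, (1,0):-1/XX.O/OOX., (1,3):-1/XX.O/.OXO
[XXOO/.OX.] X move#3: (1,0):+0/XXOO/XOX.*, (1,3):+0/XXOO/.OXX
[XXOO/XOX.] O move#4: (1,3):+0/XXOO/XOXO*
[XXOO/XOXO] end (terminal +0, X#5); searched .X.O/.OX. to 5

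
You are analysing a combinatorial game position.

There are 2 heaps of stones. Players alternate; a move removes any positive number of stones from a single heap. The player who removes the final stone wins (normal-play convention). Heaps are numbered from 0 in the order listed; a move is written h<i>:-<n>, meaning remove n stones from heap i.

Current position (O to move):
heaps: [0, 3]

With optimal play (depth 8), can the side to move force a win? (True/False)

p1 O@[(0,3)]: h1:-1[(0,2)]-1 h1:-2[(0,1)]-1 h1:-3[(0,0)]+1*
p2 X@[(0,0)] terminal -1; root [(0,3)] d8

O winning at [(0,3)]: True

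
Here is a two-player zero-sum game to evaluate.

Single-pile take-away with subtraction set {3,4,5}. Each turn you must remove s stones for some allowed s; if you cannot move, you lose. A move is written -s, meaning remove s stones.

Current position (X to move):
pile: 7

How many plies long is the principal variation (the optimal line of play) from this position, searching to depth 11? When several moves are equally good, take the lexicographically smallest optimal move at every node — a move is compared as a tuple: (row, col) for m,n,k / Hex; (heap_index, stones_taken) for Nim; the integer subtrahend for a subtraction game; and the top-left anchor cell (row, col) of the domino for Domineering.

p1 X@[7]: -3[4]-1 -4[3]-1 -5[2]+1*
p2 O@[2] terminal -1; root [7] d11

PV length from [7]: 1 ply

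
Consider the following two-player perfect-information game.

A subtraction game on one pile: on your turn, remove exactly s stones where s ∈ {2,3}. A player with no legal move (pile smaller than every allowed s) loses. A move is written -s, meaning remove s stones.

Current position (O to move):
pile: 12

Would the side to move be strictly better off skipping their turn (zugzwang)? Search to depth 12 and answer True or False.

[12] O move#1: -2:+1/10*, -3:-1/9
[10] X move#2: -2:-1/8*, -3:-1/7
[8] O move#3: -2:+1/6*, -3:+1/5
[6] X move#4: -2:-1/4*, -3:-1/3
[4] O move#5: -2:-1/2, -3:+1/1*
[1] end (terminal -1, X#6); searched 12 to 12
suppose O passes — search the same position with X to move:
pass> [12] X move#1: -2:+1/10*, -3:-1/9
pass> [10] O move#2: -2:-1/8*, -3:-1/7
pass> [8] X move#3: -2:+1/6*, -3:+1/5
pass> [6] O move#4: -2:-1/4*, -3:-1/3
pass> [4] X move#5: -2:-1/2, -3:+1/1*
pass> [1] end (terminal -1, O#6); searched 12 to 12
for O: play +1, pass -1

zugzwang(12, O) = False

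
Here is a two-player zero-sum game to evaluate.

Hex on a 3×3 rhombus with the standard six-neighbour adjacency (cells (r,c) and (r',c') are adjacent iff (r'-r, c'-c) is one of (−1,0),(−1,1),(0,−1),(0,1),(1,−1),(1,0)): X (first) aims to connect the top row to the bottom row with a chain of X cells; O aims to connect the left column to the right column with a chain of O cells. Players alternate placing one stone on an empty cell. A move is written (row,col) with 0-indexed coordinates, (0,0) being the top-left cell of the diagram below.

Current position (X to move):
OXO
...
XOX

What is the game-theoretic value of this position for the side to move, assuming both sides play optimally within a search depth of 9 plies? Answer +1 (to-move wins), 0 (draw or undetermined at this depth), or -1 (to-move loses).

value(OXO/.../XOX, X) = +1

p1 X@[OXO/.../XOX]: (1,0)[OXO/X../XOX]+1* (1,1)[OXO/.X./XOX]+1 (1,2)[OXO/..X/XOX]+1
p2 O@[OXO/X../XOX] terminal -1; root [OXO/.../XOX] d9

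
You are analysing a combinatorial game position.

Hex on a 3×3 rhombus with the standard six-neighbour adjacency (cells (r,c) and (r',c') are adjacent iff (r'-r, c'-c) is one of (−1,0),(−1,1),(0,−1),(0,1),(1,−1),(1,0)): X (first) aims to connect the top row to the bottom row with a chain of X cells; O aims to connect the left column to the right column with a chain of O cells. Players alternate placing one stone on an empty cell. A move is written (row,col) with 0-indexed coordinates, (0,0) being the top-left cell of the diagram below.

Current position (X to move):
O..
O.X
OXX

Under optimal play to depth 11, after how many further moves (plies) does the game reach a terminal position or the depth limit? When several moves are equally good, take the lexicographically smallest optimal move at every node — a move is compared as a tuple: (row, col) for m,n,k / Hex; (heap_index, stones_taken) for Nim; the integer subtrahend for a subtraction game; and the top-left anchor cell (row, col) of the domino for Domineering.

PV length from [O../O.X/OXX]: 3 plies

ply 1, X at O../O.X/OXX | (0,1)=+1→OX./O.X/OXX*; (0,2)=+1→O.X/O.X/OXX; (1,1)=+1→O../OXX/OXX
ply 2, O at OX./O.X/OXX | (0,2)=-1→OXO/O.X/OXX*; (1,1)=-1→OX./OOX/OXX
ply 3, X at OXO/O.X/OXX | (1,1)=+1→OXO/OXX/OXX*
ply 4: OXO/OXX/OXX is terminal -1 (O); from O../O.X/OXX depth 11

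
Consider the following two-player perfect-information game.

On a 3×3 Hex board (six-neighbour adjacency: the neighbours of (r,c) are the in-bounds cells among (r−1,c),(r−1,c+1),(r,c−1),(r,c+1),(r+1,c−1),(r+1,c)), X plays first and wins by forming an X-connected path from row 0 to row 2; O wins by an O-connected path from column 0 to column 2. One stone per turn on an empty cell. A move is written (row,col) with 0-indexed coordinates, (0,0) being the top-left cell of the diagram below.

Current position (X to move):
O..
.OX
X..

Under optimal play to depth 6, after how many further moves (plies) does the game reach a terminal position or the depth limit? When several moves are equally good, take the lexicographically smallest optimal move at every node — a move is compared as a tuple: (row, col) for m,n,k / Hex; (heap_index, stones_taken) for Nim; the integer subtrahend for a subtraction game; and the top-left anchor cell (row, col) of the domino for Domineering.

p1 X@[O../.OX/X..]: (0,1)[OX./.OX/X..]+1* (0,2)[O.X/.OX/X..]+1 (1,0)[O../XOX/X..]+1 (2,1)[O../.OX/XX.]-1 (2,2)[O../.OX/X.X]-1
p2 O@[OX./.OX/X..]: (0,2)[OXO/.OX/X..]-1* (1,0)[OX./OOX/X..]-1 (2,1)[OX./.OX/XO.]-1 (2,2)[OX./.OX/X.O]-1
p3 X@[OXO/.OX/X..]: (1,0)[OXO/XOX/X..]+1* (2,1)[OXO/.OX/XX.]-1 (2,2)[OXO/.OX/X.X]-1
p4 O@[OXO/XOX/X..] terminal -1; root [O../.OX/X..] d6

PV length from [O../.OX/X..]: 3 plies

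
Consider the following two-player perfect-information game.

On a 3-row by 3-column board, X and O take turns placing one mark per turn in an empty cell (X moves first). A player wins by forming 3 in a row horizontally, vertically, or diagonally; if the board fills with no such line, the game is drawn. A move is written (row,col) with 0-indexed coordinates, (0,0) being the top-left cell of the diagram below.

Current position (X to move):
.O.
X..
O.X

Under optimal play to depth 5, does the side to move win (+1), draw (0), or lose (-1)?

ply 1, X at .O./X../O.X | (0,0)=-1→XO./X../O.X; (0,2)=+0→.OX/X../O.X; (1,1)=+1→.O./XX./O.X*; (1,2)=+1→.O./X.X/O.X; (2,1)=-1→.O./X../OXX
ply 2, O at .O./XX./O.X | (0,0)=-1→OO./XX./O.X*; (0,2)=-1→.OO/XX./O.X; (1,2)=-1→.O./XXO/O.X; (2,1)=-1→.O./XX./OOX
ply 3, X at OO./XX./O.X | (0,2)=+0→OOX/XX./O.X; (1,2)=+1→OO./XXX/O.X*; (2,1)=-1→OO./XX./OXX
ply 4: OO./XXX/O.X is terminal -1 (O); from .O./X../O.X depth 5

value(.O./X../O.X, X) = +1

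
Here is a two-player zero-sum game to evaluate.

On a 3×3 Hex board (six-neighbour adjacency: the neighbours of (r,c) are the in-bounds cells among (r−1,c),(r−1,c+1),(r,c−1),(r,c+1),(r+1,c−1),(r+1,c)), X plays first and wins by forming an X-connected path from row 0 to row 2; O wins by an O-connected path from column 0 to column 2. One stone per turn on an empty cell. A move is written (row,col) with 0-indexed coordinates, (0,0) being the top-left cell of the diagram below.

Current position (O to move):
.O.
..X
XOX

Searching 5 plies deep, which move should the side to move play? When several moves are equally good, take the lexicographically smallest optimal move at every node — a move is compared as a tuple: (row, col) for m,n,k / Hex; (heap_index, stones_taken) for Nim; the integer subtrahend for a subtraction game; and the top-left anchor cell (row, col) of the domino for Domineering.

O's best at [.O./..X/XOX]: (0,2)

ply 1, O at .O./..X/XOX | (0,0)=-1→OO./..X/XOX; (0,2)=+1→.OO/..X/XOX*; (1,0)=-1→.O./O.X/XOX; (1,1)=-1→.O./.OX/XOX
ply 2, X at .OO/..X/XOX | (0,0)=-1→XOO/..X/XOX*; (1,0)=-1→.OO/X.X/XOX; (1,1)=-1→.OO/.XX/XOX
ply 3, O at XOO/..X/XOX | (1,0)=+1→XOO/O.X/XOX*; (1,1)=-1→XOO/.OX/XOX
ply 4: XOO/O.X/XOX is terminal -1 (X); from .O./..X/XOX depth 5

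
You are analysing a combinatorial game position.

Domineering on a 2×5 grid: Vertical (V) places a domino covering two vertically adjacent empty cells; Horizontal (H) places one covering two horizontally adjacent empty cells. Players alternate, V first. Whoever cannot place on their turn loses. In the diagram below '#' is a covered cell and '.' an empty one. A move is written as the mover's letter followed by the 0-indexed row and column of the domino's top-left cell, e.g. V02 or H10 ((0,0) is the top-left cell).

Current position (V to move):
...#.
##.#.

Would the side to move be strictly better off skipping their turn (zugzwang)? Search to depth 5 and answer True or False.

zugzwang(...#./##.#., V) = False

p1 V@[...#./##.#.]: V02[..##./####.]+1* V04[...##/##.##]-1
p2 H@[..##./####.]: H00[####./####.]-1*
p3 V@[####./####.]: V04[#####/#####]+1*
p4 H@[#####/#####] terminal -1; root [...#./##.#.] d5
pass branch (H moves first from the same position):
  | p1 H@[...#./##.#.]: H00[##.#./##.#.]-1* H01[.###./##.#.]-1
  | p2 V@[##.#./##.#.]: V02[####./####.]+1* V04[##.##/##.##]+1
  | p3 H@[####./####.] terminal -1; root [...#./##.#.] d5
V moving scores +1; V passing scores +1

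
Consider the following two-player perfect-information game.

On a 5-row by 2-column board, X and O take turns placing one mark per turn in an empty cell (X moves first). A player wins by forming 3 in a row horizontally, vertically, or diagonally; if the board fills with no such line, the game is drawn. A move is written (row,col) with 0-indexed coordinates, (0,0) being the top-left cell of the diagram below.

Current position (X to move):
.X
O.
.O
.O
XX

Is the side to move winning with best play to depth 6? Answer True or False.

X winning at [.X/O./.O/.O/XX]: False

ply 1, X at .X/O./.O/.O/XX | (0,0)=-1→XX/O./.O/.O/XX*; (1,1)=-1→.X/OX/.O/.O/XX; (2,0)=-1→.X/O./XO/.O/XX; (3,0)=-1→.X/O./.O/XO/XX
ply 2, O at XX/O./.O/.O/XX | (1,1)=+1→XX/OO/.O/.O/XX*; (2,0)=+1→XX/O./OO/.O/XX; (3,0)=+1→XX/O./.O/OO/XX
ply 3: XX/OO/.O/.O/XX is terminal -1 (X); from .X/O./.O/.O/XX depth 6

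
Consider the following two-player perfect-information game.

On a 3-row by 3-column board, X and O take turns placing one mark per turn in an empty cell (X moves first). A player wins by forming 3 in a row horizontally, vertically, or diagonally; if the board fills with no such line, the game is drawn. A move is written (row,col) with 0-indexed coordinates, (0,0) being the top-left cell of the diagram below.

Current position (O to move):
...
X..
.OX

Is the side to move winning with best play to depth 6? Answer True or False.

O winning at [.../X../.OX]: False

[.../X../.OX] O move#1: (0,0):-1/O../X../.OX, (0,1):-1/.O./X../.OX, (0,2):-1/..O/X../.OX, (1,1):+0/.../XO./.OX*, (1,2):-1/.../X.O/.OX, (2,0):-1/.../X../OOX
[.../XO./.OX] X move#2: (0,0):-1/X../XO./.OX, (0,1):+0/.X./XO./.OX*, (0,2):-1/..X/XO./.OX, (1,2):-1/.../XOX/.OX, (2,0):-1/.../XO./XOX
[.X./XO./.OX] O move#3: (0,0):+0/OX./XO./.OX*, (0,2):+0/.XO/XO./.OX, (1,2):-1/.X./XOO/.OX, (2,0):-1/.X./XO./OOX
[OX./XO./.OX] X move#4: (0,2):+0/OXX/XO./.OX*, (1,2):+0/OX./XOX/.OX, (2,0):+0/OX./XO./XOX
[OXX/XO./.OX] O move#5: (1,2):+0/OXX/XOO/.OX*, (2,0):-1/OXX/XO./OOX
[OXX/XOO/.OX] X move#6: (2,0):+0/OXX/XOO/XOX*
[OXX/XOO/XOX] end (terminal +0, O#7); searched .../X../.OX to 6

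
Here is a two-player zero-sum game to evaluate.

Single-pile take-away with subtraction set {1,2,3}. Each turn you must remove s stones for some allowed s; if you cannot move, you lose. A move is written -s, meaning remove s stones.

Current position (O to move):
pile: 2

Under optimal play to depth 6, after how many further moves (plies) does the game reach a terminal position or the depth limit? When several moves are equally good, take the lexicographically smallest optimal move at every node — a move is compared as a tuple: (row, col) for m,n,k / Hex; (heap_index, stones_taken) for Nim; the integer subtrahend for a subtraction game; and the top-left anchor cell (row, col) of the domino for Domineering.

p1 O@[2]: -1[1]-1 -2[0]+1*
p2 X@[0] terminal -1; root [2] d6

PV length from [2]: 1 ply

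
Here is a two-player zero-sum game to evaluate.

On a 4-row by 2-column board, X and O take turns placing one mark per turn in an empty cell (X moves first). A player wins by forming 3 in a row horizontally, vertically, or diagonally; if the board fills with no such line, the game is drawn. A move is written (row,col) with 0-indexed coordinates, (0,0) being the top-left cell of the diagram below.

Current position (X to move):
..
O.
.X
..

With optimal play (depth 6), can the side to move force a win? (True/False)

p1 X@[../O./.X/..]: (0,0)[X./O./.X/..]+0 (0,1)[.X/O./.X/..]+0 (1,1)[../OX/.X/..]+1* (2,0)[../O./XX/..]+0 (3,0)[../O./.X/X.]+0 (3,1)[../O./.X/.X]+0
p2 O@[../OX/.X/..]: (0,0)[O./OX/.X/..]-1* (0,1)[.O/OX/.X/..]-1 (2,0)[../OX/OX/..]-1 (3,0)[../OX/.X/O.]-1 (3,1)[../OX/.X/.O]-1
p3 X@[O./OX/.X/..]: (0,1)[OX/OX/.X/..]+1* (2,0)[O./OX/XX/..]+1 (3,0)[O./OX/.X/X.]-1 (3,1)[O./OX/.X/.X]+1
p4 O@[OX/OX/.X/..] terminal -1; root [../O./.X/..] d6

X winning at [../O./.X/..]: True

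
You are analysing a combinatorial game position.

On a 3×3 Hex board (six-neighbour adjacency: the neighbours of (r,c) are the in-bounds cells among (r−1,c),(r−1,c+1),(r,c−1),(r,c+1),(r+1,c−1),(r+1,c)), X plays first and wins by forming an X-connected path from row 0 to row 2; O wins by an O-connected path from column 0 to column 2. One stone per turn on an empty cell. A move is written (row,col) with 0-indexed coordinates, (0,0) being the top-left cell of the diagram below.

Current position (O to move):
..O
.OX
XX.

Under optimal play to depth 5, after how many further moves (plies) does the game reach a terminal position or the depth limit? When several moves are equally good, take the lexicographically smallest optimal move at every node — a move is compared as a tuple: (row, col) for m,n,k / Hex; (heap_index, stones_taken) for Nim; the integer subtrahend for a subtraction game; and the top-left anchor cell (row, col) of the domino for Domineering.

PV length from [..O/.OX/XX.]: 3 plies

p1 O@[..O/.OX/XX.]: (0,0)[O.O/.OX/XX.]+1* (0,1)[.OO/.OX/XX.]+1 (1,0)[..O/OOX/XX.]+1 (2,2)[..O/.OX/XXO]-1
p2 X@[O.O/.OX/XX.]: (0,1)[OXO/.OX/XX.]-1* (1,0)[O.O/XOX/XX.]-1 (2,2)[O.O/.OX/XXX]-1
p3 O@[OXO/.OX/XX.]: (1,0)[OXO/OOX/XX.]+1* (2,2)[OXO/.OX/XXO]-1
p4 X@[OXO/OOX/XX.] terminal -1; root [..O/.OX/XX.] d5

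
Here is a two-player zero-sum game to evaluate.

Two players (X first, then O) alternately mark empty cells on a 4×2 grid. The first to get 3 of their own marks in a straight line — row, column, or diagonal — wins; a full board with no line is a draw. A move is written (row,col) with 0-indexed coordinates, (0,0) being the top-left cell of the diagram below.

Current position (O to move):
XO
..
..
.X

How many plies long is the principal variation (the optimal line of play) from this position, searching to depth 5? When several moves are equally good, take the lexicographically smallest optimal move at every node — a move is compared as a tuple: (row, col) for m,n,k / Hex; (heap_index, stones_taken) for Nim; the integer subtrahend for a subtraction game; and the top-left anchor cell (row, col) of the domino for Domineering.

p1 O@[XO/../../.X]: (1,0)[XO/O./../.X]+0* (1,1)[XO/.O/../.X]+0 (2,0)[XO/../O./.X]+0 (2,1)[XO/../.O/.X]+0 (3,0)[XO/../../OX]+0
p2 X@[XO/O./../.X]: (1,1)[XO/OX/../.X]+0* (2,0)[XO/O./X./.X]+0 (2,1)[XO/O./.X/.X]+0 (3,0)[XO/O./../XX]+0
p3 O@[XO/OX/../.X]: (2,0)[XO/OX/O./.X]-1 (2,1)[XO/OX/.O/.X]+0* (3,0)[XO/OX/../OX]-1
p4 X@[XO/OX/.O/.X]: (2,0)[XO/OX/XO/.X]+0* (3,0)[XO/OX/.O/XX]+0
p5 O@[XO/OX/XO/.X]: (3,0)[XO/OX/XO/OX]+0*
p6 X@[XO/OX/XO/OX] terminal +0; root [XO/../../.X] d5

PV length from [XO/../../.X]: 5 plies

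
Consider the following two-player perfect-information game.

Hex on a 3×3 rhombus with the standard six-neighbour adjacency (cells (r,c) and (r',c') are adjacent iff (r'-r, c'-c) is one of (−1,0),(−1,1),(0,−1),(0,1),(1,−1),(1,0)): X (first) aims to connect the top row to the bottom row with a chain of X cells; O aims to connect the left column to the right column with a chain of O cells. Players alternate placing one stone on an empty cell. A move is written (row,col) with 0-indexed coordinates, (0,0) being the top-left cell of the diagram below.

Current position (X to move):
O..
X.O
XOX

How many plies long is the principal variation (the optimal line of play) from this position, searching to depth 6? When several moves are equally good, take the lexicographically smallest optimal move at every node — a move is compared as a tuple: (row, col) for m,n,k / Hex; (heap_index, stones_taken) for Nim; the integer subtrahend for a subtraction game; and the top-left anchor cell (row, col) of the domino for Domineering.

PV length from [O../X.O/XOX]: 1 ply

[O../X.O/XOX] X move#1: (0,1):+1/OX./X.O/XOX*, (0,2):+1/O.X/X.O/XOX, (1,1):+1/O../XXO/XOX
[OX./X.O/XOX] end (terminal -1, O#2); searched O../X.O/XOX to 6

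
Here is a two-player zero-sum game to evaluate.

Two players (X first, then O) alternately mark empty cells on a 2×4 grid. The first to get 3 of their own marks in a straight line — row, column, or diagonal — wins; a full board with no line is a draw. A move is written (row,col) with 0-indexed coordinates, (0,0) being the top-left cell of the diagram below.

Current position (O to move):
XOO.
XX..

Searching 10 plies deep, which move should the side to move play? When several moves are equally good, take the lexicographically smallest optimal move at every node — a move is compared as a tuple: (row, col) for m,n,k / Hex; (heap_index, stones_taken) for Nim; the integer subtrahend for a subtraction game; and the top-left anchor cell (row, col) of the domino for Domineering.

O's best at [XOO./XX..]: (0,3)

p1 O@[XOO./XX..]: (0,3)[XOOO/XX..]+1* (1,2)[XOO./XXO.]+0 (1,3)[XOO./XX.O]-1
p2 X@[XOOO/XX..] terminal -1; root [XOO./XX..] d10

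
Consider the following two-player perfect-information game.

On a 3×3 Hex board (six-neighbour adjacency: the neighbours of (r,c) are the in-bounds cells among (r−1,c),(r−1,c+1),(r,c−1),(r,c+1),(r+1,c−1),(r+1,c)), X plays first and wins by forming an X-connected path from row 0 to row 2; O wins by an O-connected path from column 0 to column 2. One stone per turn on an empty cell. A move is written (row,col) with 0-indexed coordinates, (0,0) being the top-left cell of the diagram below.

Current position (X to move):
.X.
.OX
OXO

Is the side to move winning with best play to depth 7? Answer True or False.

p1 X@[.X./.OX/OXO]: (0,0)[XX./.OX/OXO]-1 (0,2)[.XX/.OX/OXO]+1* (1,0)[.X./XOX/OXO]-1
p2 O@[.XX/.OX/OXO] terminal -1; root [.X./.OX/OXO] d7

X winning at [.X./.OX/OXO]: True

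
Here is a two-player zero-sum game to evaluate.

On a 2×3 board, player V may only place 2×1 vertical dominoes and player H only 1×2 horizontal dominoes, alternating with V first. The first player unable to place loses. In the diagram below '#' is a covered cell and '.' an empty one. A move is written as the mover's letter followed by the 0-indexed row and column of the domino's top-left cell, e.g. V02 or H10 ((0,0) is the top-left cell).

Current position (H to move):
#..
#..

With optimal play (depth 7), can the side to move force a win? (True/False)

H winning at [#../#..]: True

ply 1, H at #../#.. | H01=+1→###/#..*; H11=+1→#../###
ply 2: ###/#.. is terminal -1 (V); from #../#.. depth 7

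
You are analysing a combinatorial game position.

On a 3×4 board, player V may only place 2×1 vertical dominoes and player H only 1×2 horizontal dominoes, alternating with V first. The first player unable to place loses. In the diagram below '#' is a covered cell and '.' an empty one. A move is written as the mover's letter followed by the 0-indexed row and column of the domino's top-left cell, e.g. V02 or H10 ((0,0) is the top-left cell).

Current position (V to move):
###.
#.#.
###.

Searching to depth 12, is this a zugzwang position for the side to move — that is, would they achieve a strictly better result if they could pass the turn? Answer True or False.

p1 V@[###./#.#./###.]: V03[####/#.##/###.]+1* V13[###./#.##/####]+1
p2 H@[####/#.##/###.] terminal -1; root [###./#.#./###.] d12
if V skipped the turn, H would face:
~ p1 H@[###./#.#./###.] terminal -1; root [###./#.#./###.] d12
compare (V): move=+1 vs pass=+1

zugzwang(###./#.#./###., V) = False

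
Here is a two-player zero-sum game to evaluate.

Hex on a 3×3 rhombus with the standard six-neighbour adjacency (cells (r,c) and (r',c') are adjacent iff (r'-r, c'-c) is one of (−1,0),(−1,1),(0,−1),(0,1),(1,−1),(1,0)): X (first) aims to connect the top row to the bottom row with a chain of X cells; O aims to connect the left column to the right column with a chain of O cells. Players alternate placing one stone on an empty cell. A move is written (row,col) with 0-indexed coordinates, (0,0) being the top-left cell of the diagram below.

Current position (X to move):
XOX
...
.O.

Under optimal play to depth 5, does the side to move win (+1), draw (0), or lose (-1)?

value(XOX/.../.O., X) = +1

p1 X@[XOX/.../.O.]: (1,0)[XOX/X../.O.]-1 (1,1)[XOX/.X./.O.]-1 (1,2)[XOX/..X/.O.]+1* (2,0)[XOX/.../XO.]+1 (2,2)[XOX/.../.OX]+1
p2 O@[XOX/..X/.O.]: (1,0)[XOX/O.X/.O.]-1* (1,1)[XOX/.OX/.O.]-1 (2,0)[XOX/..X/OO.]-1 (2,2)[XOX/..X/.OO]-1
p3 X@[XOX/O.X/.O.]: (1,1)[XOX/OXX/.O.]+1* (2,0)[XOX/O.X/XO.]+1 (2,2)[XOX/O.X/.OX]+1
p4 O@[XOX/OXX/.O.]: (2,0)[XOX/OXX/OO.]-1* (2,2)[XOX/OXX/.OO]-1
p5 X@[XOX/OXX/OO.]: (2,2)[XOX/OXX/OOX]+1*
p6 O@[XOX/OXX/OOX] terminal -1; root [XOX/.../.O.] d5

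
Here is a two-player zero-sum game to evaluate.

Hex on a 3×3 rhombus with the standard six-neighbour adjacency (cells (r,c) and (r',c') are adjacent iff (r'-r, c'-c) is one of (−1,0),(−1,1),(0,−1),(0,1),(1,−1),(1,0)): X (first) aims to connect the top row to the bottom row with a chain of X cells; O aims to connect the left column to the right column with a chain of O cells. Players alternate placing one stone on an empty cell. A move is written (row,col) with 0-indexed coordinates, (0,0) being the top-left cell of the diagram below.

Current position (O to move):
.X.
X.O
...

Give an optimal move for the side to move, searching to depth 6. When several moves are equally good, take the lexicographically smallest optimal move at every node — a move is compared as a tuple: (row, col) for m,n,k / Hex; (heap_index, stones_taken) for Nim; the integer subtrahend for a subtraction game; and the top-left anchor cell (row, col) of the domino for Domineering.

ply 1, O at .X./X.O/... | (0,0)=-1→OX./X.O/...; (0,2)=-1→.XO/X.O/...; (1,1)=-1→.X./XOO/...; (2,0)=+1→.X./X.O/O..*; (2,1)=-1→.X./X.O/.O.; (2,2)=-1→.X./X.O/..O
ply 2, X at .X./X.O/O.. | (0,0)=-1→XX./X.O/O..*; (0,2)=-1→.XX/X.O/O..; (1,1)=-1→.X./XXO/O..; (2,1)=-1→.X./X.O/OX.; (2,2)=-1→.X./X.O/O.X
ply 3, O at XX./X.O/O.. | (0,2)=+1→XXO/X.O/O..*; (1,1)=+1→XX./XOO/O..; (2,1)=+1→XX./X.O/OO.; (2,2)=+1→XX./X.O/O.O
ply 4, X at XXO/X.O/O.. | (1,1)=-1→XXO/XXO/O..*; (2,1)=-1→XXO/X.O/OX.; (2,2)=-1→XXO/X.O/O.X
ply 5, O at XXO/XXO/O.. | (2,1)=+1→XXO/XXO/OO.*; (2,2)=-1→XXO/XXO/O.O
ply 6: XXO/XXO/OO. is terminal -1 (X); from .X./X.O/... depth 6

O's best at [.X./X.O/...]: (2,0)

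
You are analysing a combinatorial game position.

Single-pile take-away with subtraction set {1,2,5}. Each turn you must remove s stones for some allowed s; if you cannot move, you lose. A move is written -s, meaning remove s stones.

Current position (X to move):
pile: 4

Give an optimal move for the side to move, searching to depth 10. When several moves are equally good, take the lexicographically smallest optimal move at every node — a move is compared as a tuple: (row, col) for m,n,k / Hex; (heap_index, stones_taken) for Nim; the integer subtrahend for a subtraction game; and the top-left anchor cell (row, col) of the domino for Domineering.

p1 X@[4]: -1[3]+1* -2[2]-1
p2 O@[3]: -1[2]-1* -2[1]-1
p3 X@[2]: -1[1]-1 -2[0]+1*
p4 O@[0] terminal -1; root [4] d10

X's best at [4]: -1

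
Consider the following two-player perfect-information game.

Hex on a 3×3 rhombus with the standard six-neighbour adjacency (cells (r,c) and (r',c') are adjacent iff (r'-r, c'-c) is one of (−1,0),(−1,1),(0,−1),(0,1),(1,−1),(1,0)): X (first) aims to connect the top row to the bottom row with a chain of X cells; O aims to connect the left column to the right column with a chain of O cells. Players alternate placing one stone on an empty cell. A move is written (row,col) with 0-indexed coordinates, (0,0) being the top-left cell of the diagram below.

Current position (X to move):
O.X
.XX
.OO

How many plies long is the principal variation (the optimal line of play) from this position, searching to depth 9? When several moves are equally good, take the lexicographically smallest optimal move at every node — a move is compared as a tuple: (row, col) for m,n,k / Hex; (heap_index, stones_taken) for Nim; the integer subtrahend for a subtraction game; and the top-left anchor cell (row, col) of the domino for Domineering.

PV length from [O.X/.XX/.OO]: 1 ply

[O.X/.XX/.OO] X move#1: (0,1):-1/OXX/.XX/.OO, (1,0):-1/O.X/XXX/.OO, (2,0):+1/O.X/.XX/XOO*
[O.X/.XX/XOO] end (terminal -1, O#2); searched O.X/.XX/.OO to 9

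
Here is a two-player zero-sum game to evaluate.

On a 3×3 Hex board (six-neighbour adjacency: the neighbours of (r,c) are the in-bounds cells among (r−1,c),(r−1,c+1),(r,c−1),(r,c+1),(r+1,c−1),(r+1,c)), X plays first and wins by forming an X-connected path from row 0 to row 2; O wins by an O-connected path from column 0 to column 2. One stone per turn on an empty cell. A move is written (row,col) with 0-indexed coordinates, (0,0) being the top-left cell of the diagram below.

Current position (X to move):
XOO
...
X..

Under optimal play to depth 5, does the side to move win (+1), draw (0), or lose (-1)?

[XOO/.../X..] X move#1: (1,0):+1/XOO/X../X..*, (1,1):-1/XOO/.X./X.., (1,2):-1/XOO/..X/X.., (2,1):-1/XOO/.../XX., (2,2):-1/XOO/.../X.X
[XOO/X../X..] end (terminal -1, O#2); searched XOO/.../X.. to 5

value(XOO/.../X.., X) = +1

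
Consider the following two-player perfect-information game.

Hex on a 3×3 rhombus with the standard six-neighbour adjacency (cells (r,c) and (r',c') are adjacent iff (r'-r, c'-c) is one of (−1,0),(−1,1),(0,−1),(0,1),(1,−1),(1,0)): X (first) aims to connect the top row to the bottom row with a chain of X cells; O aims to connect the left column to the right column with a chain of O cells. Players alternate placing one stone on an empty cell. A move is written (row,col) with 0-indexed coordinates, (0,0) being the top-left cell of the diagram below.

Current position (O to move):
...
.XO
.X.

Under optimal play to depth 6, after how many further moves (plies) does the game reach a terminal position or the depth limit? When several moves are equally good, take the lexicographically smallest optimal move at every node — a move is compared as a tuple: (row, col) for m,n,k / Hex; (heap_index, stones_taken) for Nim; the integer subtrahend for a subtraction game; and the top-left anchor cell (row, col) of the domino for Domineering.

p1 O@[.../.XO/.X.]: (0,0)[O../.XO/.X.]-1* (0,1)[.O./.XO/.X.]-1 (0,2)[..O/.XO/.X.]-1 (1,0)[.../OXO/.X.]-1 (2,0)[.../.XO/OX.]-1 (2,2)[.../.XO/.XO]-1
p2 X@[O../.XO/.X.]: (0,1)[OX./.XO/.X.]+1* (0,2)[O.X/.XO/.X.]+1 (1,0)[O../XXO/.X.]+1 (2,0)[O../.XO/XX.]+1 (2,2)[O../.XO/.XX]+1
p3 O@[OX./.XO/.X.] terminal -1; root [.../.XO/.X.] d6

PV length from [.../.XO/.X.]: 2 plies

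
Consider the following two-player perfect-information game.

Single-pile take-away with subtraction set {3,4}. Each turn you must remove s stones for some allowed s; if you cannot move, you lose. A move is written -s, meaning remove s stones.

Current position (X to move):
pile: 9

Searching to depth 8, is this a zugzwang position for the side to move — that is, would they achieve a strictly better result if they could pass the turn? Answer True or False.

ply 1, X at 9 | -3=-1→6*; -4=-1→5
ply 2, O at 6 | -3=-1→3; -4=+1→2*
ply 3: 2 is terminal -1 (X); from 9 depth 8
if X skipped the turn, O would face:
~ ply 1, O at 9 | -3=-1→6*; -4=-1→5
~ ply 2, X at 6 | -3=-1→3; -4=+1→2*
~ ply 3: 2 is terminal -1 (O); from 9 depth 8
compare (X): move=-1 vs pass=+1

zugzwang(9, X) = True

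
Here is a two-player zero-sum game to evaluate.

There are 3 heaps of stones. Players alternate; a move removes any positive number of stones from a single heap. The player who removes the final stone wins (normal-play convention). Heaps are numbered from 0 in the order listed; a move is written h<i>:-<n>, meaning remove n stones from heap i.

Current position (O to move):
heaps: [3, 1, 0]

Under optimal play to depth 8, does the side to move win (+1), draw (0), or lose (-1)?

p1 O@[(3,1,0)]: h0:-1[(2,1,0)]-1 h0:-2[(1,1,0)]+1* h0:-3[(0,1,0)]-1 h1:-1[(3,0,0)]-1
p2 X@[(1,1,0)]: h0:-1[(0,1,0)]-1* h1:-1[(1,0,0)]-1
p3 O@[(0,1,0)]: h1:-1[(0,0,0)]+1*
p4 X@[(0,0,0)] terminal -1; root [(3,1,0)] d8

value((3,1,0), O) = +1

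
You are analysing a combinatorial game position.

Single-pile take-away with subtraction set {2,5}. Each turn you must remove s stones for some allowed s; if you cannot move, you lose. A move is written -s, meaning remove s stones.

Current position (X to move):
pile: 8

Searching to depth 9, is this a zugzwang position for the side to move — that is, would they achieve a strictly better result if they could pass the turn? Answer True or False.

zugzwang(8, X) = True

p1 X@[8]: -2[6]-1* -5[3]-1
p2 O@[6]: -2[4]+1* -5[1]+1
p3 X@[4]: -2[2]-1*
p4 O@[2]: -2[0]+1*
p5 X@[0] terminal -1; root [8] d9
if X skipped the turn, O would face:
~ p1 O@[8]: -2[6]-1* -5[3]-1
~ p2 X@[6]: -2[4]+1* -5[1]+1
~ p3 O@[4]: -2[2]-1*
~ p4 X@[2]: -2[0]+1*
~ p5 O@[0] terminal -1; root [8] d9
compare (X): move=-1 vs pass=+1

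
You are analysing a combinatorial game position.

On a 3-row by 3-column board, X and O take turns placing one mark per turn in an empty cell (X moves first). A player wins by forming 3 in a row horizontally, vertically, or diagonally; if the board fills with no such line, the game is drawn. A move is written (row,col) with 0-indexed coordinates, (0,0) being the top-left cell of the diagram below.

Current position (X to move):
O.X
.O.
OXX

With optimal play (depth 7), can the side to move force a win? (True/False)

[O.X/.O./OXX] X move#1: (0,1):-1/OXX/.O./OXX, (1,0):+0/O.X/XO./OXX, (1,2):+1/O.X/.OX/OXX*
[O.X/.OX/OXX] end (terminal -1, O#2); searched O.X/.O./OXX to 7

X winning at [O.X/.O./OXX]: True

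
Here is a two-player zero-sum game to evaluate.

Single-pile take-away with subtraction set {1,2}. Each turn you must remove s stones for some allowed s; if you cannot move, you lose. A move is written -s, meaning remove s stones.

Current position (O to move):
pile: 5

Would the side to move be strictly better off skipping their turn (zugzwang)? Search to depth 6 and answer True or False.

ply 1, O at 5 | -1=-1→4; -2=+1→3*
ply 2, X at 3 | -1=-1→2*; -2=-1→1
ply 3, O at 2 | -1=-1→1; -2=+1→0*
ply 4: 0 is terminal -1 (X); from 5 depth 6
if O skipped the turn, X would face:
~ ply 1, X at 5 | -1=-1→4; -2=+1→3*
~ ply 2, O at 3 | -1=-1→2*; -2=-1→1
~ ply 3, X at 2 | -1=-1→1; -2=+1→0*
~ ply 4: 0 is terminal -1 (O); from 5 depth 6
compare (O): move=+1 vs pass=-1

zugzwang(5, O) = False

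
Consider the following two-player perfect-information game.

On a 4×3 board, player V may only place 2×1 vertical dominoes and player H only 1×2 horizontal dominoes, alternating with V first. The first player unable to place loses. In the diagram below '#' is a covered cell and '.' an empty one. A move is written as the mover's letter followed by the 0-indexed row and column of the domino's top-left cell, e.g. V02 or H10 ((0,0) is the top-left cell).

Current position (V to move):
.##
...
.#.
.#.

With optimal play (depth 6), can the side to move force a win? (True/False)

ply 1, V at .##/.../.#./.#. | V00=+1→###/#../.#./.#.*; V10=+1→.##/#../##./.#.; V12=+1→.##/..#/.##/.#.; V20=+1→.##/.../##./##.; V22=+1→.##/.../.##/.##
ply 2, H at ###/#../.#./.#. | H11=-1→###/###/.#./.#.*
ply 3, V at ###/###/.#./.#. | V20=+1→###/###/##./##.*; V22=+1→###/###/.##/.##
ply 4: ###/###/##./##. is terminal -1 (H); from .##/.../.#./.#. depth 6

V winning at [.##/.../.#./.#.]: True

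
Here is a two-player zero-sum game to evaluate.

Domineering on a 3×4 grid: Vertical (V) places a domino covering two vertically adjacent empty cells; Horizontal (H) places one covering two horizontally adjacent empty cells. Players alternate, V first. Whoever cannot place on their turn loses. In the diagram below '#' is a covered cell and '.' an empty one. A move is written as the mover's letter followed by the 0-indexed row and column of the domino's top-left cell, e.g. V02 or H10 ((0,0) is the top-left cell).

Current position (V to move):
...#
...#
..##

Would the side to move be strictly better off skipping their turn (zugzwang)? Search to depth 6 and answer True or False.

p1 V@[...#/...#/..##]: V00[#..#/#..#/..##]-1 V01[.#.#/.#.#/..##]+1* V02[..##/..##/..##]-1 V10[...#/#..#/#.##]-1 V11[...#/.#.#/.###]+1
p2 H@[.#.#/.#.#/..##]: H20[.#.#/.#.#/####]-1*
p3 V@[.#.#/.#.#/####]: V00[##.#/##.#/####]+1* V02[.###/.###/####]+1
p4 H@[##.#/##.#/####] terminal -1; root [...#/...#/..##] d6
suppose V passes — search the same position with H to move:
pass> p1 H@[...#/...#/..##]: H00[##.#/...#/..##]-1 H01[.###/...#/..##]-1 H10[...#/##.#/..##]+1* H11[...#/.###/..##]+1 H20[...#/...#/####]-1
pass> p2 V@[...#/##.#/..##]: V02[..##/####/..##]-1*
pass> p3 H@[..##/####/..##]: H00[####/####/..##]+1* H20[..##/####/####]+1
pass> p4 V@[####/####/..##] terminal -1; root [...#/...#/..##] d6
for V: play +1, pass -1

zugzwang(...#/...#/..##, V) = False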